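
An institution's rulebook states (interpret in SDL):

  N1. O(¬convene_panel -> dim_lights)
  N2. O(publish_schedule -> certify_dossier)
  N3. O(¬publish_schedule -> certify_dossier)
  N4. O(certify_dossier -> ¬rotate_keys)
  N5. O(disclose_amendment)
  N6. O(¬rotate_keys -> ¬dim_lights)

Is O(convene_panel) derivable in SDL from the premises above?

Premises 2 and 3 cover both cases: O(publish_schedule -> certify_dossier) and O(¬publish_schedule -> certify_dossier). Since publish_schedule ∨ ¬publish_schedule is a tautology, O(certify_dossier) follows.
Applying K to premise 4 (O(certify_dossier -> ¬rotate_keys)) and O(certify_dossier) yields O(¬rotate_keys).
From O(¬rotate_keys) and premise 6, O(¬rotate_keys -> ¬dim_lights), we obtain O(¬dim_lights).
Premise 1, O(¬convene_panel -> dim_lights), contraposes to O(¬dim_lights -> convene_panel); with O(¬dim_lights) we get O(convene_panel).
Premise 5 does not contribute to this derivation.
So O(convene_panel) follows.

Yes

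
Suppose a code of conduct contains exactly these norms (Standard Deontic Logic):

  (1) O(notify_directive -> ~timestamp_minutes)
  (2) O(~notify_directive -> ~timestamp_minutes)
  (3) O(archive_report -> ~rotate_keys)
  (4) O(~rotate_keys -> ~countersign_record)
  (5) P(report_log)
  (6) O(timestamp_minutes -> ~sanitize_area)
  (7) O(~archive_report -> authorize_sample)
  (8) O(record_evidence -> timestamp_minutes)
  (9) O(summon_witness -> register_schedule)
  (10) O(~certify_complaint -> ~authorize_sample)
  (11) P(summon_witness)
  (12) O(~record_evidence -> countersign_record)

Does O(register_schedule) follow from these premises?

No

Premise 9 is O(summon_witness -> register_schedule), but O(summon_witness) is not derivable from the premises (the permission P(summon_witness) asserts only ~O(~summon_witness), not O(summon_witness)), so it does not yield O(register_schedule).
No other premise forces O(register_schedule). An ideal world satisfying every premise can still have register_schedule false, so O(register_schedule) is not derivable.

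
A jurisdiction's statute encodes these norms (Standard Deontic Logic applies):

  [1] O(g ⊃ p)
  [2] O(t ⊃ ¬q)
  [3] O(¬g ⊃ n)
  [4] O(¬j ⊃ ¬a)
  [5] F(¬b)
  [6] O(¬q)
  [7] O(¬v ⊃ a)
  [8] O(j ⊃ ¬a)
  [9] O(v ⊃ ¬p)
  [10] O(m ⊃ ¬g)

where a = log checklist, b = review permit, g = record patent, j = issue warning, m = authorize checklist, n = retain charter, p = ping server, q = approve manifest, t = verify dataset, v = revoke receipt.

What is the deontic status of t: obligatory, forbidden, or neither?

Neither

Premise 2 is O(t ⊃ ¬q); even if O(¬q) held, inferring O(t) would be affirming the consequent — invalid.
No premise or chain of K-axiom applications forces O(t), and none forces O(¬t). So t is neither obligatory nor forbidden under these norms.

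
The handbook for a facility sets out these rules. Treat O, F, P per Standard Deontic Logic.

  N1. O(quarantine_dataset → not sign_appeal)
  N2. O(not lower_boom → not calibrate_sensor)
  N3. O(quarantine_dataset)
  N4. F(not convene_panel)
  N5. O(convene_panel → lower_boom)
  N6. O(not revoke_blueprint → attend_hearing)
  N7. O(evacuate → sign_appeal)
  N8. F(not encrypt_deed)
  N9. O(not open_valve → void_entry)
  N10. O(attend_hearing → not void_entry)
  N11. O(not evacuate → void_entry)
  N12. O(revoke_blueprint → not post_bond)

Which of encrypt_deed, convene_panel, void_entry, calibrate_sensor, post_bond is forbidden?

From premise 3 we have O(quarantine_dataset).
With premise 1, O(quarantine_dataset → not sign_appeal), the K-axiom yields O(not sign_appeal).
Premise 7 is O(evacuate → sign_appeal); contrapositively O(not sign_appeal → not evacuate). Since O(not sign_appeal) holds, K gives O(not evacuate).
Applying K to premise 11 (O(not evacuate → void_entry)) and O(not evacuate) yields O(void_entry).
Premise 10 is O(attend_hearing → not void_entry); contrapositively O(void_entry → not attend_hearing). Since O(void_entry) holds, K gives O(not attend_hearing).
Premise 6 is O(not revoke_blueprint → attend_hearing); contrapositively O(not attend_hearing → revoke_blueprint). Since O(not attend_hearing) holds, K gives O(revoke_blueprint).
Premise 12 is O(revoke_blueprint → not post_bond); since O(revoke_blueprint), deontic closure gives O(not post_bond).
So O(not post_bond) holds, i.e. post_bond is forbidden. None of the other listed options is forbidden under the premises.

post_bond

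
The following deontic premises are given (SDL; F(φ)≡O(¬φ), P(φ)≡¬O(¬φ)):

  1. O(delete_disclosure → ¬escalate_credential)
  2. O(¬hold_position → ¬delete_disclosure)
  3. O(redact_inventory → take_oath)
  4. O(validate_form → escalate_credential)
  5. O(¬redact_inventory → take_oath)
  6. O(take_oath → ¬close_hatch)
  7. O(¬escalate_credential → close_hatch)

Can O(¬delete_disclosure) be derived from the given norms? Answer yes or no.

Yes

Premises 5 and 3 cover both cases: O(¬redact_inventory → take_oath) and O(redact_inventory → take_oath). Since ¬redact_inventory ∨ redact_inventory is a tautology, O(take_oath) follows.
With premise 6, O(take_oath → ¬close_hatch), the K-axiom yields O(¬close_hatch).
Premise 7, O(¬escalate_credential → close_hatch), contraposes to O(¬close_hatch → escalate_credential); with O(¬close_hatch) we get O(escalate_credential).
Premise 1, O(delete_disclosure → ¬escalate_credential), contraposes to O(escalate_credential → ¬delete_disclosure); with O(escalate_credential) we get O(¬delete_disclosure).
Premises 2, 4 do not contribute to this derivation.
So O(¬delete_disclosure) follows.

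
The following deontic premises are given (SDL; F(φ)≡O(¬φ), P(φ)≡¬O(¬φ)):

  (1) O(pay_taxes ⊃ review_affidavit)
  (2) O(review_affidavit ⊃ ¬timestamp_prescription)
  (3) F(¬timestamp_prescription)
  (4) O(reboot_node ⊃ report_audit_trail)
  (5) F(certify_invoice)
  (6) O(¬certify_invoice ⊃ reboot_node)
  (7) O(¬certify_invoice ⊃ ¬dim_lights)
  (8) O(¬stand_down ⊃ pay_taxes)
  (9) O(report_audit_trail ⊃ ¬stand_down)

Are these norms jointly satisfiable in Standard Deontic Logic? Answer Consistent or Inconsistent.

Inconsistent

F(¬timestamp_prescription) at premise 3 means O(timestamp_prescription).
The contrapositive of premise 2 (O(review_affidavit ⊃ ¬timestamp_prescription)) is O(timestamp_prescription ⊃ ¬review_affidavit), and O(timestamp_prescription) is already established, so O(¬review_affidavit).
The contrapositive of premise 1 (O(pay_taxes ⊃ review_affidavit)) is O(¬review_affidavit ⊃ ¬pay_taxes), and O(¬review_affidavit) is already established, so O(¬pay_taxes).
Premise 8 is O(¬stand_down ⊃ pay_taxes); contrapositively O(¬pay_taxes ⊃ stand_down). Since O(¬pay_taxes) holds, K gives O(stand_down).
The contrapositive of premise 9 (O(report_audit_trail ⊃ ¬stand_down)) is O(stand_down ⊃ ¬report_audit_trail), and O(stand_down) is already established, so O(¬report_audit_trail).
The contrapositive of premise 4 (O(reboot_node ⊃ report_audit_trail)) is O(¬report_audit_trail ⊃ ¬reboot_node), and O(¬report_audit_trail) is already established, so O(¬reboot_node).
Premise 6 is O(¬certify_invoice ⊃ reboot_node); contrapositively O(¬reboot_node ⊃ certify_invoice). Since O(¬reboot_node) holds, K gives O(certify_invoice).
But premise 5, F(certify_invoice), means O(¬certify_invoice).
We now have both O(certify_invoice) and O(¬certify_invoice) — certify_invoice is simultaneously obligatory and forbidden, violating the D-axiom.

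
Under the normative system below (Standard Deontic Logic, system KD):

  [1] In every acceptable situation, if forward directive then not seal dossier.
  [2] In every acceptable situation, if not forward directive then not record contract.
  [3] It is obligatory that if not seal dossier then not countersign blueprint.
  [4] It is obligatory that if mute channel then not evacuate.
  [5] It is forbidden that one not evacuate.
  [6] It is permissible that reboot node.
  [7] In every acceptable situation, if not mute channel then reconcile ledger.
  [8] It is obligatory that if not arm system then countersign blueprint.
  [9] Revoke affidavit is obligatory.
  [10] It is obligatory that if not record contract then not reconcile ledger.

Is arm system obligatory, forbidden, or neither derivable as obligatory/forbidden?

Premise 5 is F(¬evacuate), i.e. O(evacuate).
Premise 4 is O(mute_channel → ¬evacuate); contrapositively O(evacuate → ¬mute_channel). Since O(evacuate) holds, K gives O(¬mute_channel).
Applying K to premise 7 (O(¬mute_channel → reconcile_ledger)) and O(¬mute_channel) yields O(reconcile_ledger).
The contrapositive of premise 10 (O(¬record_contract → ¬reconcile_ledger)) is O(reconcile_ledger → record_contract), and O(reconcile_ledger) is already established, so O(record_contract).
Premise 2, O(¬forward_directive → ¬record_contract), contraposes to O(record_contract → forward_directive); with O(record_contract) we get O(forward_directive).
Premise 1 is O(forward_directive → ¬seal_dossier); since O(forward_directive), deontic closure gives O(¬seal_dossier).
Premise 3 is O(¬seal_dossier → ¬countersign_blueprint); since O(¬seal_dossier), deontic closure gives O(¬countersign_blueprint).
Premise 8, O(¬arm_system → countersign_blueprint), contraposes to O(¬countersign_blueprint → arm_system); with O(¬countersign_blueprint) we get O(arm_system).
Premises 6, 9 do not contribute to this derivation.
Hence arm_system is obligatory.

Obligatory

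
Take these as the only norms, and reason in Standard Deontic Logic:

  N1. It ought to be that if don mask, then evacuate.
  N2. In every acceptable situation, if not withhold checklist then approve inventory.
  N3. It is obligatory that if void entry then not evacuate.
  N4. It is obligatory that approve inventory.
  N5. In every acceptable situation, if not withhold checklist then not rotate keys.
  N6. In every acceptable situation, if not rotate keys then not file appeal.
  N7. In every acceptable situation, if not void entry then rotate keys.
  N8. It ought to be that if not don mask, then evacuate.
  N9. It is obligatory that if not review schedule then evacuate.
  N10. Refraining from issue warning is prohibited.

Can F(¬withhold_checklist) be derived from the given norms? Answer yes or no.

By case analysis on don_mask: premise 1 gives O(don_mask → evacuate) and premise 8 gives O(¬don_mask → evacuate), so O(evacuate) either way.
The contrapositive of premise 3 (O(void_entry → ¬evacuate)) is O(evacuate → ¬void_entry), and O(evacuate) is already established, so O(¬void_entry).
With premise 7, O(¬void_entry → rotate_keys), the K-axiom yields O(rotate_keys).
Premise 5 is O(¬withhold_checklist → ¬rotate_keys); contrapositively O(rotate_keys → withhold_checklist). Since O(rotate_keys) holds, K gives O(withhold_checklist).
Premises 2, 4, 6, 9, 10 do not contribute to this derivation.
So O(withhold_checklist) holds, i.e. F(¬withhold_checklist). The claim follows.

Yes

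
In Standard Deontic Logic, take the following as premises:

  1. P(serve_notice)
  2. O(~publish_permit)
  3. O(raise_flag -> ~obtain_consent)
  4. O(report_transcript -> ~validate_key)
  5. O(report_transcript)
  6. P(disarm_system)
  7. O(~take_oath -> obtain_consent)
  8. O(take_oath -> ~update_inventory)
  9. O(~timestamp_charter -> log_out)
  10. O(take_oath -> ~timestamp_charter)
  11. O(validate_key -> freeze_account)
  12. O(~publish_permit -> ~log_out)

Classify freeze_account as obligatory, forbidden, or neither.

Neither

Premise 11 is O(validate_key -> freeze_account), but O(validate_key) is not derivable from the premises, so it does not yield O(freeze_account).
No premise or chain of K-axiom applications forces O(freeze_account), and none forces O(~freeze_account). So freeze_account is neither obligatory nor forbidden under these norms.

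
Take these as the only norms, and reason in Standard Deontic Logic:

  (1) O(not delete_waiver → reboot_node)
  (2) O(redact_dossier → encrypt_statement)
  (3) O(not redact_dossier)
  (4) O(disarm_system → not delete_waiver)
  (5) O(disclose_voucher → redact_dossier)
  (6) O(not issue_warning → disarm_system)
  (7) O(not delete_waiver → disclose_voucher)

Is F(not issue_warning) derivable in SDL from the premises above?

Yes

Premise 3 states O(not redact_dossier) outright.
Premise 5 is O(disclose_voucher → redact_dossier); contrapositively O(not redact_dossier → not disclose_voucher). Since O(not redact_dossier) holds, K gives O(not disclose_voucher).
The contrapositive of premise 7 (O(not delete_waiver → disclose_voucher)) is O(not disclose_voucher → delete_waiver), and O(not disclose_voucher) is already established, so O(delete_waiver).
Premise 4, O(disarm_system → not delete_waiver), contraposes to O(delete_waiver → not disarm_system); with O(delete_waiver) we get O(not disarm_system).
Premise 6 is O(not issue_warning → disarm_system); contrapositively O(not disarm_system → issue_warning). Since O(not disarm_system) holds, K gives O(issue_warning).
Premises 1, 2 do not contribute to this derivation.
So O(issue_warning) holds, i.e. F(not issue_warning). The claim follows.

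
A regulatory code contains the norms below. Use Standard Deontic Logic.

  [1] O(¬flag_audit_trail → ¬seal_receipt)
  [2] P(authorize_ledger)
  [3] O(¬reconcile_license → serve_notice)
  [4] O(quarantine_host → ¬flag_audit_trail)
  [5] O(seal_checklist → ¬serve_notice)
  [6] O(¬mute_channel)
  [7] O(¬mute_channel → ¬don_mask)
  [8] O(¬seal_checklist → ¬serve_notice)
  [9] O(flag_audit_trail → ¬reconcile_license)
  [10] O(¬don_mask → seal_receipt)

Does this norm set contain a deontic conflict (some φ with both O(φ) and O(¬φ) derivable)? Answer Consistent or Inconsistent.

Inconsistent

Premises 8 and 5 are O(¬seal_checklist → ¬serve_notice) and O(seal_checklist → ¬serve_notice); every ideal world satisfies ¬seal_checklist or seal_checklist, so in either case ¬serve_notice holds — hence O(¬serve_notice).
Premise 3, O(¬reconcile_license → serve_notice), contraposes to O(¬serve_notice → reconcile_license); with O(¬serve_notice) we get O(reconcile_license).
Premise 9 is O(flag_audit_trail → ¬reconcile_license); contrapositively O(reconcile_license → ¬flag_audit_trail). Since O(reconcile_license) holds, K gives O(¬flag_audit_trail).
With premise 1, O(¬flag_audit_trail → ¬seal_receipt), the K-axiom yields O(¬seal_receipt).
Premise 10 is O(¬don_mask → seal_receipt); contrapositively O(¬seal_receipt → don_mask). Since O(¬seal_receipt) holds, K gives O(don_mask).
Premise 7, O(¬mute_channel → ¬don_mask), contraposes to O(don_mask → mute_channel); with O(don_mask) we get O(mute_channel).
But premise 6 directly asserts O(¬mute_channel).
We now have both O(mute_channel) and O(¬mute_channel) — mute_channel is simultaneously obligatory and forbidden, violating the D-axiom.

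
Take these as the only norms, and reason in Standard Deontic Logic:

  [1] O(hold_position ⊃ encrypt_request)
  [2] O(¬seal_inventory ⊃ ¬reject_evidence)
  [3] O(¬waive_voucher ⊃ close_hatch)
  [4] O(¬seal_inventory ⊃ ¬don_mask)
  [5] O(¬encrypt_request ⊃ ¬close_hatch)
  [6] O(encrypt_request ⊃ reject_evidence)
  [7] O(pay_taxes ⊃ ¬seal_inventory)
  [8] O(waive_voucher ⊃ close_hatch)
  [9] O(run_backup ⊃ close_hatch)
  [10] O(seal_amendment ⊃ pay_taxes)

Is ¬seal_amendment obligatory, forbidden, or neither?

Obligatory

Premises 8 and 3 cover both cases: O(waive_voucher ⊃ close_hatch) and O(¬waive_voucher ⊃ close_hatch). Since waive_voucher ∨ ¬waive_voucher is a tautology, O(close_hatch) follows.
Premise 5 is O(¬encrypt_request ⊃ ¬close_hatch); contrapositively O(close_hatch ⊃ encrypt_request). Since O(close_hatch) holds, K gives O(encrypt_request).
From O(encrypt_request) and premise 6, O(encrypt_request ⊃ reject_evidence), we obtain O(reject_evidence).
The contrapositive of premise 2 (O(¬seal_inventory ⊃ ¬reject_evidence)) is O(reject_evidence ⊃ seal_inventory), and O(reject_evidence) is already established, so O(seal_inventory).
Premise 7, O(pay_taxes ⊃ ¬seal_inventory), contraposes to O(seal_inventory ⊃ ¬pay_taxes); with O(seal_inventory) we get O(¬pay_taxes).
The contrapositive of premise 10 (O(seal_amendment ⊃ pay_taxes)) is O(¬pay_taxes ⊃ ¬seal_amendment), and O(¬pay_taxes) is already established, so O(¬seal_amendment).
Premises 1, 4, 9 do not contribute to this derivation.
Hence ¬seal_amendment is obligatory.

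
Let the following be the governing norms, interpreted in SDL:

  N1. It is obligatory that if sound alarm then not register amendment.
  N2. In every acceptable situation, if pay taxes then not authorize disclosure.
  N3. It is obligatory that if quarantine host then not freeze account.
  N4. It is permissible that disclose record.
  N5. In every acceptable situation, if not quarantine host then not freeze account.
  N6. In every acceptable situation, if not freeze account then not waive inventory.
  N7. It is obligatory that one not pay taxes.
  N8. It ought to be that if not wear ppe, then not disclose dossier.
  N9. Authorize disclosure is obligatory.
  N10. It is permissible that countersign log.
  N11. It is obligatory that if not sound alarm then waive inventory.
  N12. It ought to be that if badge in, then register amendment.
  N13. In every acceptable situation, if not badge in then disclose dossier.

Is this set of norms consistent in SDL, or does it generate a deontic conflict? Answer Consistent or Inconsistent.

Consistent

Premise 2 is O(pay_taxes → ¬authorize_disclosure), but O(pay_taxes) is not derivable from the premises, so it does not yield O(¬authorize_disclosure).
So O(¬authorize_disclosure) is not derivable, and the apparent clash with O(authorize_disclosure) does not arise.
A world satisfying every obligation exists (e.g. authorize_disclosure=true, badge_in=false, countersign_log=false, disclose_dossier=true, disclose_record=false, freeze_account=false, pay_taxes=false, quarantine_host=false, register_amendment=false, sound_alarm=true, waive_inventory=false, wear_ppe=true); no atom is both obligatory and forbidden, so the set is consistent.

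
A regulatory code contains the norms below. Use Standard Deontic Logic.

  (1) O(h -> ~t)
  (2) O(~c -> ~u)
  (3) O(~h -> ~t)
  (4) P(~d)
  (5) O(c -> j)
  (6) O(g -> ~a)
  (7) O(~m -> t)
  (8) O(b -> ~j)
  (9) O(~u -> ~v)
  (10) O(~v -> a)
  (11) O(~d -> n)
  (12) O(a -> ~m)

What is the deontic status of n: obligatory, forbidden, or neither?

Premise 11 is O(~d -> n), but O(~d) is not derivable from the premises (the permission P(~d) asserts only ~O(d), not O(~d)), so it does not yield O(n).
No premise or chain of K-axiom applications forces O(n), and none forces O(~n). So n is neither obligatory nor forbidden under these norms.

Neither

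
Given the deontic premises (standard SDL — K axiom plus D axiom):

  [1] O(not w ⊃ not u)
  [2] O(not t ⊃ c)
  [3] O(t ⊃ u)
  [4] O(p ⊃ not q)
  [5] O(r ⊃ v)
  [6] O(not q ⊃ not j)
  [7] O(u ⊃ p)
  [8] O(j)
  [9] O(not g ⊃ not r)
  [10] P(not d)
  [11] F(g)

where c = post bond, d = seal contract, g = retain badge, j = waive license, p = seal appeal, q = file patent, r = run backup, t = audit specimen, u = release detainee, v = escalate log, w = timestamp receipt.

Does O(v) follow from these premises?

No

Premise 5 is O(r ⊃ v), but O(r) is not derivable from the premises, so it does not yield O(v).
No other premise forces O(v). An ideal world satisfying every premise can still have v false, so O(v) is not derivable.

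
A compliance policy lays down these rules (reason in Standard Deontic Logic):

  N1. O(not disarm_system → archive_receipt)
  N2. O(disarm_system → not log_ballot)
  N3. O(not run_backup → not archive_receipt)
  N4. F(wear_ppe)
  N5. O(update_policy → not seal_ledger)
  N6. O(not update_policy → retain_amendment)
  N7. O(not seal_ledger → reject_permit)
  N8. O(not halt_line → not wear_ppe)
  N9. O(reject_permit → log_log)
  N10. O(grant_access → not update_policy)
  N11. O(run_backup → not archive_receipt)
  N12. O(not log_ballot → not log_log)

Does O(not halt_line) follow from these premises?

Premise 8 is O(not halt_line → not wear_ppe); even if O(not wear_ppe) held, inferring O(not halt_line) would be affirming the consequent — invalid.
No other premise forces O(not halt_line). An ideal world satisfying every premise can still have not halt_line false, so O(not halt_line) is not derivable.

No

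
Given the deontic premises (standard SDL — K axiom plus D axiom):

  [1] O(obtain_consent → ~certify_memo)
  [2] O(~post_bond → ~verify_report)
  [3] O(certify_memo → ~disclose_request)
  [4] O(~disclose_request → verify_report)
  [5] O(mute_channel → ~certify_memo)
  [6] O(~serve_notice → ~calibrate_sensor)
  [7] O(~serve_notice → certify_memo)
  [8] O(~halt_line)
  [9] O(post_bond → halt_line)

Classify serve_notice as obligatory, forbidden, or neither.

Obligatory

Premise 8 states O(~halt_line) outright.
The contrapositive of premise 9 (O(post_bond → halt_line)) is O(~halt_line → ~post_bond), and O(~halt_line) is already established, so O(~post_bond).
With premise 2, O(~post_bond → ~verify_report), the K-axiom yields O(~verify_report).
Premise 4, O(~disclose_request → verify_report), contraposes to O(~verify_report → disclose_request); with O(~verify_report) we get O(disclose_request).
The contrapositive of premise 3 (O(certify_memo → ~disclose_request)) is O(disclose_request → ~certify_memo), and O(disclose_request) is already established, so O(~certify_memo).
The contrapositive of premise 7 (O(~serve_notice → certify_memo)) is O(~certify_memo → serve_notice), and O(~certify_memo) is already established, so O(serve_notice).
Premises 1, 5, 6 do not contribute to this derivation.
Hence serve_notice is obligatory.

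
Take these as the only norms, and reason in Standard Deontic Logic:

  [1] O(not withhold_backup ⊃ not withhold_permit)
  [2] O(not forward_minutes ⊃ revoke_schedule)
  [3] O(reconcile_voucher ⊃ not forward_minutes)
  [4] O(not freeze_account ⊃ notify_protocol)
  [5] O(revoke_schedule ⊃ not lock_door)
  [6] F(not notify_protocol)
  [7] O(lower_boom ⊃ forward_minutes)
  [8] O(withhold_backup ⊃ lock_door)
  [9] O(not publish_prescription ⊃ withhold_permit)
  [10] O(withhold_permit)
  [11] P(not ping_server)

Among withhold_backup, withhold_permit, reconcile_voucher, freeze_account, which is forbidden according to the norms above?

From premise 10 we have O(withhold_permit).
Premise 1 is O(not withhold_backup ⊃ not withhold_permit); contrapositively O(withhold_permit ⊃ withhold_backup). Since O(withhold_permit) holds, K gives O(withhold_backup).
Premise 8 is O(withhold_backup ⊃ lock_door); since O(withhold_backup), deontic closure gives O(lock_door).
The contrapositive of premise 5 (O(revoke_schedule ⊃ not lock_door)) is O(lock_door ⊃ not revoke_schedule), and O(lock_door) is already established, so O(not revoke_schedule).
Premise 2, O(not forward_minutes ⊃ revoke_schedule), contraposes to O(not revoke_schedule ⊃ forward_minutes); with O(not revoke_schedule) we get O(forward_minutes).
Premise 3, O(reconcile_voucher ⊃ not forward_minutes), contraposes to O(forward_minutes ⊃ not reconcile_voucher); with O(forward_minutes) we get O(not reconcile_voucher).
So O(not reconcile_voucher) holds, i.e. reconcile_voucher is forbidden. None of the other listed options is forbidden under the premises.

reconcile_voucher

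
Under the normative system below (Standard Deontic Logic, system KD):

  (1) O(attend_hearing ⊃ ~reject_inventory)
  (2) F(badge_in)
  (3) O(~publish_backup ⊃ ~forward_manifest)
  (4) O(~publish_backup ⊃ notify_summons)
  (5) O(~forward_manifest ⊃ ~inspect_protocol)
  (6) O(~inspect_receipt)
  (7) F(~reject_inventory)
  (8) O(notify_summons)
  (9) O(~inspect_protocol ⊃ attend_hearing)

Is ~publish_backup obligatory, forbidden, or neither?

Premise 7, F(~reject_inventory), is equivalent to O(reject_inventory).
The contrapositive of premise 1 (O(attend_hearing ⊃ ~reject_inventory)) is O(reject_inventory ⊃ ~attend_hearing), and O(reject_inventory) is already established, so O(~attend_hearing).
The contrapositive of premise 9 (O(~inspect_protocol ⊃ attend_hearing)) is O(~attend_hearing ⊃ inspect_protocol), and O(~attend_hearing) is already established, so O(inspect_protocol).
The contrapositive of premise 5 (O(~forward_manifest ⊃ ~inspect_protocol)) is O(inspect_protocol ⊃ forward_manifest), and O(inspect_protocol) is already established, so O(forward_manifest).
Premise 3 is O(~publish_backup ⊃ ~forward_manifest); contrapositively O(forward_manifest ⊃ publish_backup). Since O(forward_manifest) holds, K gives O(publish_backup).
Premises 2, 4, 6, 8 do not contribute to this derivation.
Thus O(publish_backup), which is F(~publish_backup): ~publish_backup is forbidden.

Forbidden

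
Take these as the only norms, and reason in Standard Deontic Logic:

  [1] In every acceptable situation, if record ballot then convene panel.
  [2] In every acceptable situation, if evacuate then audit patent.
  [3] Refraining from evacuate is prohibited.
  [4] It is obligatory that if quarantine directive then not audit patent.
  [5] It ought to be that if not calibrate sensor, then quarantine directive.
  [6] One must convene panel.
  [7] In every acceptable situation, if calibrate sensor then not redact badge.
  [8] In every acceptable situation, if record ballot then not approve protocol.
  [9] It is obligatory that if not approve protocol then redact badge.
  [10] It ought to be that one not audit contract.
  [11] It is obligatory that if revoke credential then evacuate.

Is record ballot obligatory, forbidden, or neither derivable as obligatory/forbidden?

Forbidden

Premise 3 is F(¬evacuate), i.e. O(evacuate).
From O(evacuate) and premise 2, O(evacuate → audit_patent), we obtain O(audit_patent).
The contrapositive of premise 4 (O(quarantine_directive → ¬audit_patent)) is O(audit_patent → ¬quarantine_directive), and O(audit_patent) is already established, so O(¬quarantine_directive).
Premise 5, O(¬calibrate_sensor → quarantine_directive), contraposes to O(¬quarantine_directive → calibrate_sensor); with O(¬quarantine_directive) we get O(calibrate_sensor).
From O(calibrate_sensor) and premise 7, O(calibrate_sensor → ¬redact_badge), we obtain O(¬redact_badge).
Premise 9, O(¬approve_protocol → redact_badge), contraposes to O(¬redact_badge → approve_protocol); with O(¬redact_badge) we get O(approve_protocol).
Premise 8 is O(record_ballot → ¬approve_protocol); contrapositively O(approve_protocol → ¬record_ballot). Since O(approve_protocol) holds, K gives O(¬record_ballot).
Premises 1, 6, 10, 11 do not contribute to this derivation.
Thus O(¬record_ballot), which is F(record_ballot): record_ballot is forbidden.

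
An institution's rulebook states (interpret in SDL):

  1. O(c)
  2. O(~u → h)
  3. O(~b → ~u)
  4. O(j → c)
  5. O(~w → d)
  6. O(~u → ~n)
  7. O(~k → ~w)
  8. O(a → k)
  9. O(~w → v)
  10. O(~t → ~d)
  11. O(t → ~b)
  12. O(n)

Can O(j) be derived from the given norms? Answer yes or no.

Premise 4 is O(j → c); even if O(c) held, inferring O(j) would be affirming the consequent — invalid.
No other premise forces O(j). An ideal world satisfying every premise can still have j false, so O(j) is not derivable.

No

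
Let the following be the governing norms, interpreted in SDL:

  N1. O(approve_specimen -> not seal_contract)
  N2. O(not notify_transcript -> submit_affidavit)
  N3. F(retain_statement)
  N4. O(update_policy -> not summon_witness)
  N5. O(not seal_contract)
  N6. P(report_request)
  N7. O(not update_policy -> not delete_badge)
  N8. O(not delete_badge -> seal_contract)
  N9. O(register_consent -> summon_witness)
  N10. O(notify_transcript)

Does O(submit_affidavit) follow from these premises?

Premise 2 is O(not notify_transcript -> submit_affidavit), but O(not notify_transcript) is not derivable from the premises, so it does not yield O(submit_affidavit).
No other premise forces O(submit_affidavit). An ideal world satisfying every premise can still have submit_affidavit false, so O(submit_affidavit) is not derivable.

No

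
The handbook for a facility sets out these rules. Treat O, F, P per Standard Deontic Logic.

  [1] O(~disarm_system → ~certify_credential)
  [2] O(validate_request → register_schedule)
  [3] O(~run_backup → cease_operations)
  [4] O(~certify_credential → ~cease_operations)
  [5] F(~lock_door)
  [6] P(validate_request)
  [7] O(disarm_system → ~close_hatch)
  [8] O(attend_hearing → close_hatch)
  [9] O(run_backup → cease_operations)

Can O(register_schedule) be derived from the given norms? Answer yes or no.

Premise 2 is O(validate_request → register_schedule), but O(validate_request) is not derivable from the premises (the permission P(validate_request) asserts only ~O(~validate_request), not O(validate_request)), so it does not yield O(register_schedule).
No other premise forces O(register_schedule). An ideal world satisfying every premise can still have register_schedule false, so O(register_schedule) is not derivable.

No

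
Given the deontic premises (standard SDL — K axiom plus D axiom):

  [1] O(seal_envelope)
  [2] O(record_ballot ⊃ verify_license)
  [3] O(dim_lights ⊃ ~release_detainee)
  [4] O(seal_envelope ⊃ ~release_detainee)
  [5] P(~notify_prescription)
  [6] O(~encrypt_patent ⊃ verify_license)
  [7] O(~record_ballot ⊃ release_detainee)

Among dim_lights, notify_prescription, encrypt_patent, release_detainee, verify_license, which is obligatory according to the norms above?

From premise 1 we have O(seal_envelope).
Premise 4 is O(seal_envelope ⊃ ~release_detainee); since O(seal_envelope), deontic closure gives O(~release_detainee).
Premise 7, O(~record_ballot ⊃ release_detainee), contraposes to O(~release_detainee ⊃ record_ballot); with O(~release_detainee) we get O(record_ballot).
Premise 2 is O(record_ballot ⊃ verify_license); since O(record_ballot), deontic closure gives O(verify_license).
So O(verify_license) holds — verify_license is obligatory. None of the other listed options is made obligatory by any chain of premises.

verify_license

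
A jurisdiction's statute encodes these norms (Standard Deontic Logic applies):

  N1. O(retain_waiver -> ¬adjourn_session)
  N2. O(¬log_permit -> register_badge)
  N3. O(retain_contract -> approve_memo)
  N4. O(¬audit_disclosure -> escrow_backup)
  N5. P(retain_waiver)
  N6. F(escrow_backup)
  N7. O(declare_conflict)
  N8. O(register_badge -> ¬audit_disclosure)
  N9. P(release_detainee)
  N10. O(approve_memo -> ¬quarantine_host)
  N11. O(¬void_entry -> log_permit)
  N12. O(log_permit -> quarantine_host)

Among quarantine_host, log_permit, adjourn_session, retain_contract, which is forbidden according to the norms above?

retain_contract

Premise 6 is F(escrow_backup), i.e. O(¬escrow_backup).
The contrapositive of premise 4 (O(¬audit_disclosure -> escrow_backup)) is O(¬escrow_backup -> audit_disclosure), and O(¬escrow_backup) is already established, so O(audit_disclosure).
Premise 8 is O(register_badge -> ¬audit_disclosure); contrapositively O(audit_disclosure -> ¬register_badge). Since O(audit_disclosure) holds, K gives O(¬register_badge).
Premise 2, O(¬log_permit -> register_badge), contraposes to O(¬register_badge -> log_permit); with O(¬register_badge) we get O(log_permit).
Premise 12 is O(log_permit -> quarantine_host); since O(log_permit), deontic closure gives O(quarantine_host).
Premise 10, O(approve_memo -> ¬quarantine_host), contraposes to O(quarantine_host -> ¬approve_memo); with O(quarantine_host) we get O(¬approve_memo).
The contrapositive of premise 3 (O(retain_contract -> approve_memo)) is O(¬approve_memo -> ¬retain_contract), and O(¬approve_memo) is already established, so O(¬retain_contract).
So O(¬retain_contract) holds, i.e. retain_contract is forbidden. None of the other listed options is forbidden under the premises.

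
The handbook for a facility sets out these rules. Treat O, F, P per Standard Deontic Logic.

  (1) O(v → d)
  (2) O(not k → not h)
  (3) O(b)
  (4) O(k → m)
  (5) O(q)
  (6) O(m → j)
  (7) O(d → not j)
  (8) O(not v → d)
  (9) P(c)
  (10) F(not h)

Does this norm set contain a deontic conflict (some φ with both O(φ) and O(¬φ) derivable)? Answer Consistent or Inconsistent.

Inconsistent

Premises 8 and 1 cover both cases: O(not v → d) and O(v → d). Since not v ∨ v is a tautology, O(d) follows.
From O(d) and premise 7, O(d → not j), we obtain O(not j).
Premise 6, O(m → j), contraposes to O(not j → not m); with O(not j) we get O(not m).
The contrapositive of premise 4 (O(k → m)) is O(not m → not k), and O(not m) is already established, so O(not k).
Applying K to premise 2 (O(not k → not h)) and O(not k) yields O(not h).
Yet premise 10 is F(not h), i.e. O(h).
We now have both O(not h) and O(h) — h is simultaneously obligatory and forbidden, violating the D-axiom.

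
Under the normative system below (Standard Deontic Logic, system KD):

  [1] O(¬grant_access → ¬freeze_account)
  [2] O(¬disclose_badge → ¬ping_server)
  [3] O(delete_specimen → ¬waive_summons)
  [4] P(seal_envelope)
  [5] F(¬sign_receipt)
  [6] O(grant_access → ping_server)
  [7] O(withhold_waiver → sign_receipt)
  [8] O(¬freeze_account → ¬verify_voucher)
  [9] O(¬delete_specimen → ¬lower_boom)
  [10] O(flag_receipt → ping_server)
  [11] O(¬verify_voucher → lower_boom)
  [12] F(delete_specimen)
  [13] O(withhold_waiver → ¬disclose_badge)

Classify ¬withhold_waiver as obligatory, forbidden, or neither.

Obligatory

F(delete_specimen) at premise 12 means O(¬delete_specimen).
From O(¬delete_specimen) and premise 9, O(¬delete_specimen → ¬lower_boom), we obtain O(¬lower_boom).
The contrapositive of premise 11 (O(¬verify_voucher → lower_boom)) is O(¬lower_boom → verify_voucher), and O(¬lower_boom) is already established, so O(verify_voucher).
The contrapositive of premise 8 (O(¬freeze_account → ¬verify_voucher)) is O(verify_voucher → freeze_account), and O(verify_voucher) is already established, so O(freeze_account).
Premise 1 is O(¬grant_access → ¬freeze_account); contrapositively O(freeze_account → grant_access). Since O(freeze_account) holds, K gives O(grant_access).
With premise 6, O(grant_access → ping_server), the K-axiom yields O(ping_server).
Premise 2 is O(¬disclose_badge → ¬ping_server); contrapositively O(ping_server → disclose_badge). Since O(ping_server) holds, K gives O(disclose_badge).
Premise 13 is O(withhold_waiver → ¬disclose_badge); contrapositively O(disclose_badge → ¬withhold_waiver). Since O(disclose_badge) holds, K gives O(¬withhold_waiver).
Premises 3, 4, 5, 7, 10 do not contribute to this derivation.
Hence ¬withhold_waiver is obligatory.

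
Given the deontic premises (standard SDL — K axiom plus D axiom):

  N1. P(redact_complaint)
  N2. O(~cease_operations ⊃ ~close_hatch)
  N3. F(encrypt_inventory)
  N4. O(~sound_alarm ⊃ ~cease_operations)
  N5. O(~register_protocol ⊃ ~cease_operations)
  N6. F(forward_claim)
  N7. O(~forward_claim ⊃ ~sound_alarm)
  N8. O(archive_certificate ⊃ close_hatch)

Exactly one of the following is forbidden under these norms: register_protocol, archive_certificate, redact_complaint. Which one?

Premise 6, F(forward_claim), is equivalent to O(~forward_claim).
Premise 7 is O(~forward_claim ⊃ ~sound_alarm); since O(~forward_claim), deontic closure gives O(~sound_alarm).
Premise 4 is O(~sound_alarm ⊃ ~cease_operations); since O(~sound_alarm), deontic closure gives O(~cease_operations).
With premise 2, O(~cease_operations ⊃ ~close_hatch), the K-axiom yields O(~close_hatch).
The contrapositive of premise 8 (O(archive_certificate ⊃ close_hatch)) is O(~close_hatch ⊃ ~archive_certificate), and O(~close_hatch) is already established, so O(~archive_certificate).
So O(~archive_certificate) holds, i.e. archive_certificate is forbidden. None of the other listed options is forbidden under the premises.

archive_certificate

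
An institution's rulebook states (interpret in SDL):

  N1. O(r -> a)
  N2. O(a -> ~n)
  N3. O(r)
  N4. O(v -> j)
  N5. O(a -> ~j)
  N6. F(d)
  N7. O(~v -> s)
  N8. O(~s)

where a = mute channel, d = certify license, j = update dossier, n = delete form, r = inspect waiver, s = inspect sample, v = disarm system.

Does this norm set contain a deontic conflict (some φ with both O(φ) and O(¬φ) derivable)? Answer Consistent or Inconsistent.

From premise 8 we have O(~s).
Premise 7 is O(~v -> s); contrapositively O(~s -> v). Since O(~s) holds, K gives O(v).
With premise 4, O(v -> j), the K-axiom yields O(j).
Premise 5, O(a -> ~j), contraposes to O(j -> ~a); with O(j) we get O(~a).
Premise 1 is O(r -> a); contrapositively O(~a -> ~r). Since O(~a) holds, K gives O(~r).
But premise 3 directly asserts O(r).
We now have both O(~r) and O(r) — r is simultaneously obligatory and forbidden, violating the D-axiom.

Inconsistent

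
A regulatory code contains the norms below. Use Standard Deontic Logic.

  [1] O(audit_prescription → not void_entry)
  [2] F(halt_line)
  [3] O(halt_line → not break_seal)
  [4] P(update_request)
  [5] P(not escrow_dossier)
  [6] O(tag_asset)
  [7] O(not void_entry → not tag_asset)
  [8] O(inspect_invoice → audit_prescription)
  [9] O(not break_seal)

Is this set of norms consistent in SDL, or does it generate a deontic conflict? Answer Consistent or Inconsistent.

Consistent

Premise 3 is O(halt_line → not break_seal); even if O(not break_seal) held, inferring O(halt_line) would be affirming the consequent — invalid.
So O(halt_line) is not derivable, and the apparent clash with O(not halt_line) does not arise.
A world satisfying every obligation exists (e.g. audit_prescription=false, break_seal=false, escrow_dossier=false, halt_line=false, inspect_invoice=false, tag_asset=true, update_request=false, void_entry=true); no atom is both obligatory and forbidden, so the set is consistent.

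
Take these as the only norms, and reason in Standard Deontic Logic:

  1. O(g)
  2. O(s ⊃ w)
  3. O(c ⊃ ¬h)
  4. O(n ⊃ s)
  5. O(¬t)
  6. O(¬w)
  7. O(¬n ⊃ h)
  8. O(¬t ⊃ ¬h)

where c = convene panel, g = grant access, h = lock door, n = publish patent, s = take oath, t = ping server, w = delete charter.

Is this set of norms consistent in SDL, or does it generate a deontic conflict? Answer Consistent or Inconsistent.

Inconsistent

Premise 5 gives O(¬t).
Premise 8 is O(¬t ⊃ ¬h); since O(¬t), deontic closure gives O(¬h).
The contrapositive of premise 7 (O(¬n ⊃ h)) is O(¬h ⊃ n), and O(¬h) is already established, so O(n).
Premise 4 is O(n ⊃ s); since O(n), deontic closure gives O(s).
Applying K to premise 2 (O(s ⊃ w)) and O(s) yields O(w).
Yet premise 6 states O(¬w).
We now have both O(w) and O(¬w) — w is simultaneously obligatory and forbidden, violating the D-axiom.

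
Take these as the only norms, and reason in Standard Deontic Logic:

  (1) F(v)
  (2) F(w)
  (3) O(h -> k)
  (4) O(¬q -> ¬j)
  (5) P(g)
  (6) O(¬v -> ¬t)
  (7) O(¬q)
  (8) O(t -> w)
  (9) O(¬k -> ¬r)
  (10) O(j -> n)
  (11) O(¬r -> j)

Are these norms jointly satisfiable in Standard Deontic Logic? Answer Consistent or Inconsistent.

Premise 8 is O(t -> w), but O(t) is not derivable from the premises, so it does not yield O(w).
So O(w) is not derivable, and the apparent clash with O(¬w) does not arise.
A world satisfying every obligation exists (e.g. g=false, h=false, j=false, k=true, n=false, q=false, r=true, t=false, v=false, w=false); no atom is both obligatory and forbidden, so the set is consistent.

Consistent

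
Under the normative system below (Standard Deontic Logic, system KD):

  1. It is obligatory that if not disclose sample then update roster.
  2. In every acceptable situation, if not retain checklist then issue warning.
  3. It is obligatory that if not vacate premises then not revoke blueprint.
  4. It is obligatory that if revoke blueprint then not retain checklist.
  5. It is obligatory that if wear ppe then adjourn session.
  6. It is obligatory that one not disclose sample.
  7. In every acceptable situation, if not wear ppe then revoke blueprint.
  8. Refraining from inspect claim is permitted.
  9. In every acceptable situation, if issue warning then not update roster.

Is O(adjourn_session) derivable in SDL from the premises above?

Premise 6 gives O(¬disclose_sample).
With premise 1, O(¬disclose_sample → update_roster), the K-axiom yields O(update_roster).
Premise 9, O(issue_warning → ¬update_roster), contraposes to O(update_roster → ¬issue_warning); with O(update_roster) we get O(¬issue_warning).
Premise 2 is O(¬retain_checklist → issue_warning); contrapositively O(¬issue_warning → retain_checklist). Since O(¬issue_warning) holds, K gives O(retain_checklist).
Premise 4, O(revoke_blueprint → ¬retain_checklist), contraposes to O(retain_checklist → ¬revoke_blueprint); with O(retain_checklist) we get O(¬revoke_blueprint).
Premise 7 is O(¬wear_ppe → revoke_blueprint); contrapositively O(¬revoke_blueprint → wear_ppe). Since O(¬revoke_blueprint) holds, K gives O(wear_ppe).
From O(wear_ppe) and premise 5, O(wear_ppe → adjourn_session), we obtain O(adjourn_session).
Premises 3, 8 do not contribute to this derivation.
So O(adjourn_session) follows.

Yes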